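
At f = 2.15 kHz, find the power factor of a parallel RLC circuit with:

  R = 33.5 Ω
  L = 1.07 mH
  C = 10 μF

Step 1 — Angular frequency: ω = 2π·f = 2π·2150 = 1.351e+04 rad/s.
Step 2 — Component impedances:
  R: Z = R = 33.5 Ω
  L: Z = jωL = j·1.351e+04·0.00107 = 0 + j14.45 Ω
  C: Z = 1/(jωC) = -j/(ω·C) = 0 - j7.403 Ω
Step 3 — Parallel combination: 1/Z_total = 1/R + 1/L + 1/C; Z_total = 5.703 - j12.59 Ω = 13.82∠-65.6° Ω.
Step 4 — Power factor: PF = cos(φ) = Re(Z)/|Z| = 5.7025/13.822 = 0.4126.
Step 5 — Type: Im(Z) = -12.59 ⇒ leading (phase φ = -65.6°).

PF = 0.4126 (leading, φ = -65.6°)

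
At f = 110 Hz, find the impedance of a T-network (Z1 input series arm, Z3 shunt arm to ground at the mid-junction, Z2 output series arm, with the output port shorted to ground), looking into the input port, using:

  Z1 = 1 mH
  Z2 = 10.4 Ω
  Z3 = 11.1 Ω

Step 1 — Angular frequency: ω = 2π·f = 2π·110 = 691.2 rad/s.
Step 2 — Component impedances:
  Z1: Z = jωL = j·691.2·0.001 = 0 + j0.6912 Ω
  Z2: Z = R = 10.4 Ω
  Z3: Z = R = 11.1 Ω
Step 3 — With the output port shorted to ground, the output series arm Z2 runs from the junction to ground; the shunt arm Z3 also runs from the junction to ground. They appear in parallel: Z3 || Z2 = 5.369 Ω.
Step 4 — Series with input arm Z1: Z_in = Z1 + (Z3 || Z2) = 5.369 + j0.6912 Ω = 5.414∠7.3° Ω.

Z = 5.369 + j0.6912 Ω = 5.414∠7.3° Ω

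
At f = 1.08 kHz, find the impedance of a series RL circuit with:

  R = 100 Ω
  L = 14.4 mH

Step 1 — Angular frequency: ω = 2π·f = 2π·1080 = 6786 rad/s.
Step 2 — Component impedances:
  R: Z = R = 100 Ω
  L: Z = jωL = j·6786·0.0144 = 0 + j97.72 Ω
Step 3 — Series combination: Z_total = R + L = 100 + j97.72 Ω = 139.8∠44.3° Ω.

Z = 100 + j97.72 Ω = 139.8∠44.3° Ω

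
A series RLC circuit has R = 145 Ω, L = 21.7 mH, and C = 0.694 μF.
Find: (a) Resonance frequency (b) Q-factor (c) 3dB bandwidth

Step 1 — Resonance: ω₀ = 1/√(LC) = 1/√(0.0217·6.94e-07) = 8149 rad/s.
Step 2 — f₀ = ω₀/(2π) = 1297 Hz.
Step 3 — Series Q: Q = ω₀L/R = 8149·0.0217/145 = 1.22.
Step 4 — Bandwidth: Δω = ω₀/Q = 6682 rad/s; BW = Δω/(2π) = 1063 Hz.

(a) f₀ = 1297 Hz  (b) Q = 1.22  (c) BW = 1063 Hz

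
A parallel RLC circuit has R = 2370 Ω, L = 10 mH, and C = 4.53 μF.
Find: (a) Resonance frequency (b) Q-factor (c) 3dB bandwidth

Step 1 — Resonance: ω₀ = 1/√(LC) = 1/√(0.01·4.53e-06) = 4698 rad/s.
Step 2 — f₀ = ω₀/(2π) = 747.8 Hz.
Step 3 — Parallel Q: Q = R/(ω₀L) = 2370/(4698·0.01) = 50.44.
Step 4 — Bandwidth: Δω = ω₀/Q = 93.14 rad/s; BW = Δω/(2π) = 14.82 Hz.

(a) f₀ = 747.8 Hz  (b) Q = 50.44  (c) BW = 14.82 Hz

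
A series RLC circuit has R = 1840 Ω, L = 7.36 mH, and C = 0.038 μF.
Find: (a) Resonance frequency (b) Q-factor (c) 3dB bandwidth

Step 1 — Resonance condition Im(Z)=0 gives ω₀ = 1/√(LC).
Step 2 — ω₀ = 1/√(0.00736·3.8e-08) = 5.98e+04 rad/s.
Step 3 — f₀ = ω₀/(2π) = 9517 Hz.
Step 4 — Series Q: Q = ω₀L/R = 5.98e+04·0.00736/1840 = 0.2392.
Step 5 — 3dB bandwidth: Δω = ω₀/Q = 2.5e+05 rad/s; BW = Δω/(2π) = 3.979e+04 Hz.

(a) f₀ = 9517 Hz  (b) Q = 0.2392  (c) BW = 3.979e+04 Hz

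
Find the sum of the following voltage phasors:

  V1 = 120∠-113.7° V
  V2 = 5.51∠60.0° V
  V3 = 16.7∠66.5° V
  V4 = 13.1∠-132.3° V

Step 1 — Convert each phasor to rectangular form:
  V1 = 120·(cos(-113.7°) + j·sin(-113.7°)) = -48.23 - j109.9 V
  V2 = 5.51·(cos(60.0°) + j·sin(60.0°)) = 2.755 + j4.772 V
  V3 = 16.7·(cos(66.5°) + j·sin(66.5°)) = 6.659 + j15.31 V
  V4 = 13.1·(cos(-132.3°) + j·sin(-132.3°)) = -8.816 - j9.689 V
Step 2 — Sum components: V_total = -47.64 - j99.48 V.
Step 3 — Convert to polar: |V_total| = 110.3 V, ∠V_total = -115.6°.

V_total = 110.3∠-115.6° V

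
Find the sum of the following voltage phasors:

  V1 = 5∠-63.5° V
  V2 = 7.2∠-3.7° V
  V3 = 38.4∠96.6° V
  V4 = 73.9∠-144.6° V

Step 1 — Convert each phasor to rectangular form:
  V1 = 5·(cos(-63.5°) + j·sin(-63.5°)) = 2.231 - j4.475 V
  V2 = 7.2·(cos(-3.7°) + j·sin(-3.7°)) = 7.185 - j0.4646 V
  V3 = 38.4·(cos(96.6°) + j·sin(96.6°)) = -4.414 + j38.15 V
  V4 = 73.9·(cos(-144.6°) + j·sin(-144.6°)) = -60.24 - j42.81 V
Step 2 — Sum components: V_total = -55.24 - j9.603 V.
Step 3 — Convert to polar: |V_total| = 56.06 V, ∠V_total = -170.1°.

V_total = 56.06∠-170.1° V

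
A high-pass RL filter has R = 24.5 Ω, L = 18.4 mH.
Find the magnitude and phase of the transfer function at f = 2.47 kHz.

Step 1 — Angular frequency: ω = 2π·2470 = 1.552e+04 rad/s.
Step 2 — Transfer function: H(jω) = jωL/(R + jωL).
Step 3 — Numerator jωL = j·285.6; denominator R + jωL = 24.5 + j285.6.
Step 4 — H = 0.9927 + j0.08517.
Step 5 — Magnitude: |H| = 0.9963 (-0.0 dB); phase: φ = 4.9°.

|H| = 0.9963 (-0.0 dB), φ = 4.9°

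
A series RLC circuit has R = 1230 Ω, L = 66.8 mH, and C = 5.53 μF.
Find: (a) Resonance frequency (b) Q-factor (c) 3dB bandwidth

Step 1 — Resonance condition Im(Z)=0 gives ω₀ = 1/√(LC).
Step 2 — ω₀ = 1/√(0.0668·5.53e-06) = 1645 rad/s.
Step 3 — f₀ = ω₀/(2π) = 261.9 Hz.
Step 4 — Series Q: Q = ω₀L/R = 1645·0.0668/1230 = 0.08936.
Step 5 — 3dB bandwidth: Δω = ω₀/Q = 1.841e+04 rad/s; BW = Δω/(2π) = 2931 Hz.

(a) f₀ = 261.9 Hz  (b) Q = 0.08936  (c) BW = 2931 Hz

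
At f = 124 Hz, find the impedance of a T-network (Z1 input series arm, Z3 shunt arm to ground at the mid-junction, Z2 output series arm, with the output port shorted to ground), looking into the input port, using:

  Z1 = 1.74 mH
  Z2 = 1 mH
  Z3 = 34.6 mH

Step 1 — Angular frequency: ω = 2π·f = 2π·124 = 779.1 rad/s.
Step 2 — Component impedances:
  Z1: Z = jωL = j·779.1·0.00174 = 0 + j1.356 Ω
  Z2: Z = jωL = j·779.1·0.001 = 0 + j0.7791 Ω
  Z3: Z = jωL = j·779.1·0.0346 = 0 + j26.96 Ω
Step 3 — With the output port shorted to ground, the output series arm Z2 runs from the junction to ground; the shunt arm Z3 also runs from the junction to ground. They appear in parallel: Z3 || Z2 = 0 + j0.7572 Ω.
Step 4 — Series with input arm Z1: Z_in = Z1 + (Z3 || Z2) = 0 + j2.113 Ω = 2.113∠90.0° Ω.

Z = 0 + j2.113 Ω = 2.113∠90.0° Ω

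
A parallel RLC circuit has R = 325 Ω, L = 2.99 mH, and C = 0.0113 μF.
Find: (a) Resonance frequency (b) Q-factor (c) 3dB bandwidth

Step 1 — Resonance: ω₀ = 1/√(LC) = 1/√(0.00299·1.13e-08) = 1.72e+05 rad/s.
Step 2 — f₀ = ω₀/(2π) = 2.738e+04 Hz.
Step 3 — Parallel Q: Q = R/(ω₀L) = 325/(1.72e+05·0.00299) = 0.6318.
Step 4 — Bandwidth: Δω = ω₀/Q = 2.723e+05 rad/s; BW = Δω/(2π) = 4.334e+04 Hz.

(a) f₀ = 2.738e+04 Hz  (b) Q = 0.6318  (c) BW = 4.334e+04 Hz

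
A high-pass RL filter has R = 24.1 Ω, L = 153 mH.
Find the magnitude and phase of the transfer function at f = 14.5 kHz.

Step 1 — Angular frequency: ω = 2π·1.45e+04 = 9.111e+04 rad/s.
Step 2 — Transfer function: H(jω) = jωL/(R + jωL).
Step 3 — Numerator jωL = j·1.394e+04; denominator R + jωL = 24.1 + j1.394e+04.
Step 4 — H = 1 + j0.001729.
Step 5 — Magnitude: |H| = 1 (-0.0 dB); phase: φ = 0.1°.

|H| = 1 (-0.0 dB), φ = 0.1°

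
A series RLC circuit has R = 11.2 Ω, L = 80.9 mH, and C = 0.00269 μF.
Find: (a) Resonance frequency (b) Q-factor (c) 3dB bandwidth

Step 1 — Resonance condition Im(Z)=0 gives ω₀ = 1/√(LC).
Step 2 — ω₀ = 1/√(0.0809·2.69e-09) = 6.779e+04 rad/s.
Step 3 — f₀ = ω₀/(2π) = 1.079e+04 Hz.
Step 4 — Series Q: Q = ω₀L/R = 6.779e+04·0.0809/11.2 = 489.6.
Step 5 — 3dB bandwidth: Δω = ω₀/Q = 138.4 rad/s; BW = Δω/(2π) = 22.03 Hz.

(a) f₀ = 1.079e+04 Hz  (b) Q = 489.6  (c) BW = 22.03 Hz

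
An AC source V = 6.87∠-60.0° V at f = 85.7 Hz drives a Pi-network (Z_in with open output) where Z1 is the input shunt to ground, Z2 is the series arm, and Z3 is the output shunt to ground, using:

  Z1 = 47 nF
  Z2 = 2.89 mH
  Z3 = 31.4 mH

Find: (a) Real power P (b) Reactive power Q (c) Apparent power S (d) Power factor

Step 1 — Angular frequency: ω = 2π·f = 2π·85.7 = 538.5 rad/s.
Step 2 — Component impedances:
  Z1: Z = 1/(jωC) = -j/(ω·C) = 0 - j3.951e+04 Ω
  Z2: Z = jωL = j·538.5·0.00289 = 0 + j1.556 Ω
  Z3: Z = jωL = j·538.5·0.0314 = 0 + j16.91 Ω
Step 3 — With open output, the series arm Z2 and the output shunt Z3 appear in series to ground: Z2 + Z3 = 0 + j18.46 Ω.
Step 4 — Parallel with input shunt Z1: Z_in = Z1 || (Z2 + Z3) = 0 + j18.47 Ω = 18.47∠90.0° Ω.
Step 5 — Source phasor: V = 6.87∠-60.0° V = 3.435 - j5.95 V.
Step 6 — Current: I = V / Z = -0.3221 - j0.1859 A = 0.3719∠-150.0° A.
Step 7 — Complex power: S = V·I* = 0 + j2.555 VA.
Step 8 — Real power: P = Re(S) = 0 W.
Step 9 — Reactive power: Q = Im(S) = 2.555 VAR.
Step 10 — Apparent power: |S| = 2.555 VA.
Step 11 — Power factor: PF = P/|S| = 0 (lagging).

(a) P = 0 W  (b) Q = 2.555 VAR  (c) S = 2.555 VA  (d) PF = 0 (lagging)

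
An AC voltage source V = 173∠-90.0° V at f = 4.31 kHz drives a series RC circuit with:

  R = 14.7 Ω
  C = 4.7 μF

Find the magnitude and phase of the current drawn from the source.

Step 1 — Angular frequency: ω = 2π·f = 2π·4310 = 2.708e+04 rad/s.
Step 2 — Component impedances:
  R: Z = R = 14.7 Ω
  C: Z = 1/(jωC) = -j/(ω·C) = 0 - j7.857 Ω
Step 3 — Series combination: Z_total = R + C = 14.7 - j7.857 Ω = 16.67∠-28.1° Ω.
Step 4 — Source phasor: V = 173∠-90.0° V = 0 - j173 V.
Step 5 — Ohm's law: I = V / Z_total = (0 - j173) / (14.7 - j7.857) = 4.892 - j9.154 A.
Step 6 — Convert to polar: |I| = 10.38 A, ∠I = -61.9°.

I = 10.38∠-61.9° A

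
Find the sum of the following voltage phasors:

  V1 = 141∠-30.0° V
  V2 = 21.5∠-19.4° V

Step 1 — Convert each phasor to rectangular form:
  V1 = 141·(cos(-30.0°) + j·sin(-30.0°)) = 122.1 - j70.5 V
  V2 = 21.5·(cos(-19.4°) + j·sin(-19.4°)) = 20.28 - j7.141 V
Step 2 — Sum components: V_total = 142.4 - j77.64 V.
Step 3 — Convert to polar: |V_total| = 162.2 V, ∠V_total = -28.6°.

V_total = 162.2∠-28.6° V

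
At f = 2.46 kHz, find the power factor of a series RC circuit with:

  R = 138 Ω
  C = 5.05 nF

Step 1 — Angular frequency: ω = 2π·f = 2π·2460 = 1.546e+04 rad/s.
Step 2 — Component impedances:
  R: Z = R = 138 Ω
  C: Z = 1/(jωC) = -j/(ω·C) = 0 - j1.281e+04 Ω
Step 3 — Series combination: Z_total = R + C = 138 - j1.281e+04 Ω = 1.281e+04∠-89.4° Ω.
Step 4 — Power factor: PF = cos(φ) = Re(Z)/|Z| = 138/1.281e+04 = 0.01077.
Step 5 — Type: Im(Z) = -1.281e+04 ⇒ leading (phase φ = -89.4°).

PF = 0.01077 (leading, φ = -89.4°)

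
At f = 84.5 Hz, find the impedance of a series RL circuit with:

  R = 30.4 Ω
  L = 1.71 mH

Step 1 — Angular frequency: ω = 2π·f = 2π·84.5 = 530.9 rad/s.
Step 2 — Component impedances:
  R: Z = R = 30.4 Ω
  L: Z = jωL = j·530.9·0.00171 = 0 + j0.9079 Ω
Step 3 — Series combination: Z_total = R + L = 30.4 + j0.9079 Ω = 30.41∠1.7° Ω.

Z = 30.4 + j0.9079 Ω = 30.41∠1.7° Ω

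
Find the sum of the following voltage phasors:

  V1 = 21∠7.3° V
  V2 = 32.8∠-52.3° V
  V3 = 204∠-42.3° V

Step 1 — Convert each phasor to rectangular form:
  V1 = 21·(cos(7.3°) + j·sin(7.3°)) = 20.83 + j2.668 V
  V2 = 32.8·(cos(-52.3°) + j·sin(-52.3°)) = 20.06 - j25.95 V
  V3 = 204·(cos(-42.3°) + j·sin(-42.3°)) = 150.9 - j137.3 V
Step 2 — Sum components: V_total = 191.8 - j160.6 V.
Step 3 — Convert to polar: |V_total| = 250.1 V, ∠V_total = -39.9°.

V_total = 250.1∠-39.9° V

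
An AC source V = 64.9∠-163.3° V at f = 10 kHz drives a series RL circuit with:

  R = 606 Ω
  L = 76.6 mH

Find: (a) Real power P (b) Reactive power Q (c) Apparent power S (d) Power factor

Step 1 — Angular frequency: ω = 2π·f = 2π·1e+04 = 6.283e+04 rad/s.
Step 2 — Component impedances:
  R: Z = R = 606 Ω
  L: Z = jωL = j·6.283e+04·0.0766 = 0 + j4813 Ω
Step 3 — Series combination: Z_total = R + L = 606 + j4813 Ω = 4851∠82.8° Ω.
Step 4 — Source phasor: V = 64.9∠-163.3° V = -62.16 - j18.65 V.
Step 5 — Current: I = V / Z = -0.005415 + j0.01223 A = 0.01338∠113.9° A.
Step 6 — Complex power: S = V·I* = 0.1085 + j0.8615 VA.
Step 7 — Real power: P = Re(S) = 0.1085 W.
Step 8 — Reactive power: Q = Im(S) = 0.8615 VAR.
Step 9 — Apparent power: |S| = 0.8683 VA.
Step 10 — Power factor: PF = P/|S| = 0.1249 (lagging).

(a) P = 0.1085 W  (b) Q = 0.8615 VAR  (c) S = 0.8683 VA  (d) PF = 0.1249 (lagging)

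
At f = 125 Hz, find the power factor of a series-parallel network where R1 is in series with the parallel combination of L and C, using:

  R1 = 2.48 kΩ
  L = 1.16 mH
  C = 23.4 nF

Step 1 — Angular frequency: ω = 2π·f = 2π·125 = 785.4 rad/s.
Step 2 — Component impedances:
  R1: Z = R = 2480 Ω
  L: Z = jωL = j·785.4·0.00116 = 0 + j0.9111 Ω
  C: Z = 1/(jωC) = -j/(ω·C) = 0 - j5.441e+04 Ω
Step 3 — Parallel branch: L || C = 1/(1/L + 1/C) = 0 + j0.9111 Ω.
Step 4 — Series with R1: Z_total = R1 + (L || C) = 2480 + j0.9111 Ω = 2480∠0.0° Ω.
Step 5 — Power factor: PF = cos(φ) = Re(Z)/|Z| = 2480/2480 = 1.
Step 6 — Type: Im(Z) = 0.9111 ⇒ lagging (phase φ = 0.0°).

PF = 1 (lagging, φ = 0.0°)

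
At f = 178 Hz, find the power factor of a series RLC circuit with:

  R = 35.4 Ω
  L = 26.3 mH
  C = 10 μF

Step 1 — Angular frequency: ω = 2π·f = 2π·178 = 1118 rad/s.
Step 2 — Component impedances:
  R: Z = R = 35.4 Ω
  L: Z = jωL = j·1118·0.0263 = 0 + j29.41 Ω
  C: Z = 1/(jωC) = -j/(ω·C) = 0 - j89.41 Ω
Step 3 — Series combination: Z_total = R + L + C = 35.4 - j60 Ω = 69.66∠-59.5° Ω.
Step 4 — Power factor: PF = cos(φ) = Re(Z)/|Z| = 35.4/69.66 = 0.5082.
Step 5 — Type: Im(Z) = -60 ⇒ leading (phase φ = -59.5°).

PF = 0.5082 (leading, φ = -59.5°)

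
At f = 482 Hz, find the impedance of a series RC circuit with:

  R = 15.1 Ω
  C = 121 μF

Step 1 — Angular frequency: ω = 2π·f = 2π·482 = 3028 rad/s.
Step 2 — Component impedances:
  R: Z = R = 15.1 Ω
  C: Z = 1/(jωC) = -j/(ω·C) = 0 - j2.729 Ω
Step 3 — Series combination: Z_total = R + C = 15.1 - j2.729 Ω = 15.34∠-10.2° Ω.

Z = 15.1 - j2.729 Ω = 15.34∠-10.2° Ω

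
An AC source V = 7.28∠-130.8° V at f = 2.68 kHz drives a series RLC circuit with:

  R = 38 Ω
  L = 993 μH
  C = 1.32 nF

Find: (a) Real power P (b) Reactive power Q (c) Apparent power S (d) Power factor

Step 1 — Angular frequency: ω = 2π·f = 2π·2680 = 1.684e+04 rad/s.
Step 2 — Component impedances:
  R: Z = R = 38 Ω
  L: Z = jωL = j·1.684e+04·0.000993 = 0 + j16.72 Ω
  C: Z = 1/(jωC) = -j/(ω·C) = 0 - j4.499e+04 Ω
Step 3 — Series combination: Z_total = R + L + C = 38 - j4.497e+04 Ω = 4.497e+04∠-90.0° Ω.
Step 4 — Source phasor: V = 7.28∠-130.8° V = -4.757 - j5.511 V.
Step 5 — Current: I = V / Z = 0.0001224 - j0.0001059 A = 0.0001619∠-40.8° A.
Step 6 — Complex power: S = V·I* = 9.957e-07 - j0.001178 VA.
Step 7 — Real power: P = Re(S) = 9.957e-07 W.
Step 8 — Reactive power: Q = Im(S) = -0.001178 VAR.
Step 9 — Apparent power: |S| = 0.001178 VA.
Step 10 — Power factor: PF = P/|S| = 0.000845 (leading).

(a) P = 9.957e-07 W  (b) Q = -0.001178 VAR  (c) S = 0.001178 VA  (d) PF = 0.000845 (leading)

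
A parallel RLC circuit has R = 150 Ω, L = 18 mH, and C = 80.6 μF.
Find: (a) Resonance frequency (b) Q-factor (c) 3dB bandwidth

Step 1 — Resonance: ω₀ = 1/√(LC) = 1/√(0.018·8.06e-05) = 830.2 rad/s.
Step 2 — f₀ = ω₀/(2π) = 132.1 Hz.
Step 3 — Parallel Q: Q = R/(ω₀L) = 150/(830.2·0.018) = 10.04.
Step 4 — Bandwidth: Δω = ω₀/Q = 82.71 rad/s; BW = Δω/(2π) = 13.16 Hz.

(a) f₀ = 132.1 Hz  (b) Q = 10.04  (c) BW = 13.16 Hz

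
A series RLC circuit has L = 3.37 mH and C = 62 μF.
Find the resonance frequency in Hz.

Step 1 — Resonance condition Im(Z)=0 gives ω₀ = 1/√(LC).
Step 2 — ω₀ = 1/√(0.00337·6.2e-05) = 2188 rad/s.
Step 3 — f₀ = ω₀/(2π) = 348.2 Hz.

f₀ = 348.2 Hz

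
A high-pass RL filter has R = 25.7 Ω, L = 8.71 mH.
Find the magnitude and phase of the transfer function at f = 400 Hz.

Step 1 — Angular frequency: ω = 2π·400 = 2513 rad/s.
Step 2 — Transfer function: H(jω) = jωL/(R + jωL).
Step 3 — Numerator jωL = j·21.89; denominator R + jωL = 25.7 + j21.89.
Step 4 — H = 0.4205 + j0.4936.
Step 5 — Magnitude: |H| = 0.6484 (-3.8 dB); phase: φ = 49.6°.

|H| = 0.6484 (-3.8 dB), φ = 49.6°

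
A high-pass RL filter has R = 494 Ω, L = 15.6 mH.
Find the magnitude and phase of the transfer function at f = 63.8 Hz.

Step 1 — Angular frequency: ω = 2π·63.8 = 400.9 rad/s.
Step 2 — Transfer function: H(jω) = jωL/(R + jωL).
Step 3 — Numerator jωL = j·6.254; denominator R + jωL = 494 + j6.254.
Step 4 — H = 0.0001602 + j0.01266.
Step 5 — Magnitude: |H| = 0.01266 (-38.0 dB); phase: φ = 89.3°.

|H| = 0.01266 (-38.0 dB), φ = 89.3°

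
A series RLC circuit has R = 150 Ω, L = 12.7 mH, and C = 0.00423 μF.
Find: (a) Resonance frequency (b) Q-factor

Step 1 — Resonance condition Im(Z)=0 gives ω₀ = 1/√(LC).
Step 2 — ω₀ = 1/√(0.0127·4.23e-09) = 1.364e+05 rad/s.
Step 3 — f₀ = ω₀/(2π) = 2.171e+04 Hz.
Step 4 — Series Q: Q = ω₀L/R = 1.364e+05·0.0127/150 = 11.55.

(a) f₀ = 2.171e+04 Hz  (b) Q = 11.55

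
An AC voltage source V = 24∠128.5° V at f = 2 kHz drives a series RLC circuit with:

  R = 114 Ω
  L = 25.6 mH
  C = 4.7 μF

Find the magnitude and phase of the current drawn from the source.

Step 1 — Angular frequency: ω = 2π·f = 2π·2000 = 1.257e+04 rad/s.
Step 2 — Component impedances:
  R: Z = R = 114 Ω
  L: Z = jωL = j·1.257e+04·0.0256 = 0 + j321.7 Ω
  C: Z = 1/(jωC) = -j/(ω·C) = 0 - j16.93 Ω
Step 3 — Series combination: Z_total = R + L + C = 114 + j304.8 Ω = 325.4∠69.5° Ω.
Step 4 — Source phasor: V = 24∠128.5° V = -14.94 + j18.78 V.
Step 5 — Ohm's law: I = V / Z_total = (-14.94 + j18.78) / (114 + j304.8) = 0.03798 + j0.06323 A.
Step 6 — Convert to polar: |I| = 0.07376 A, ∠I = 59.0°.

I = 0.07376∠59.0° A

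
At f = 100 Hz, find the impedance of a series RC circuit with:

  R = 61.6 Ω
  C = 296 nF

Step 1 — Angular frequency: ω = 2π·f = 2π·100 = 628.3 rad/s.
Step 2 — Component impedances:
  R: Z = R = 61.6 Ω
  C: Z = 1/(jωC) = -j/(ω·C) = 0 - j5377 Ω
Step 3 — Series combination: Z_total = R + C = 61.6 - j5377 Ω = 5377∠-89.3° Ω.

Z = 61.6 - j5377 Ω = 5377∠-89.3° Ω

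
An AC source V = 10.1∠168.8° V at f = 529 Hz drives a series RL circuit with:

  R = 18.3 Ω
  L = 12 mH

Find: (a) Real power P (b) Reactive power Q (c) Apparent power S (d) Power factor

Step 1 — Angular frequency: ω = 2π·f = 2π·529 = 3324 rad/s.
Step 2 — Component impedances:
  R: Z = R = 18.3 Ω
  L: Z = jωL = j·3324·0.012 = 0 + j39.89 Ω
Step 3 — Series combination: Z_total = R + L = 18.3 + j39.89 Ω = 43.88∠65.4° Ω.
Step 4 — Source phasor: V = 10.1∠168.8° V = -9.908 + j1.962 V.
Step 5 — Current: I = V / Z = -0.05352 + j0.2238 A = 0.2302∠103.4° A.
Step 6 — Complex power: S = V·I* = 0.9694 + j2.113 VA.
Step 7 — Real power: P = Re(S) = 0.9694 W.
Step 8 — Reactive power: Q = Im(S) = 2.113 VAR.
Step 9 — Apparent power: |S| = 2.325 VA.
Step 10 — Power factor: PF = P/|S| = 0.417 (lagging).

(a) P = 0.9694 W  (b) Q = 2.113 VAR  (c) S = 2.325 VA  (d) PF = 0.417 (lagging)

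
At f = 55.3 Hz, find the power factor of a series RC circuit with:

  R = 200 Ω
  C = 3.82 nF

Step 1 — Angular frequency: ω = 2π·f = 2π·55.3 = 347.5 rad/s.
Step 2 — Component impedances:
  R: Z = R = 200 Ω
  C: Z = 1/(jωC) = -j/(ω·C) = 0 - j7.534e+05 Ω
Step 3 — Series combination: Z_total = R + C = 200 - j7.534e+05 Ω = 7.534e+05∠-90.0° Ω.
Step 4 — Power factor: PF = cos(φ) = Re(Z)/|Z| = 200/7.534e+05 = 0.0002655.
Step 5 — Type: Im(Z) = -7.534e+05 ⇒ leading (phase φ = -90.0°).

PF = 0.0002655 (leading, φ = -90.0°)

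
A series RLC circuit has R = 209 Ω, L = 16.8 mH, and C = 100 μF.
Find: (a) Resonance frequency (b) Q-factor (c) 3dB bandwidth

Step 1 — Resonance condition Im(Z)=0 gives ω₀ = 1/√(LC).
Step 2 — ω₀ = 1/√(0.0168·0.0001) = 771.5 rad/s.
Step 3 — f₀ = ω₀/(2π) = 122.8 Hz.
Step 4 — Series Q: Q = ω₀L/R = 771.5·0.0168/209 = 0.06202.
Step 5 — 3dB bandwidth: Δω = ω₀/Q = 1.244e+04 rad/s; BW = Δω/(2π) = 1980 Hz.

(a) f₀ = 122.8 Hz  (b) Q = 0.06202  (c) BW = 1980 Hz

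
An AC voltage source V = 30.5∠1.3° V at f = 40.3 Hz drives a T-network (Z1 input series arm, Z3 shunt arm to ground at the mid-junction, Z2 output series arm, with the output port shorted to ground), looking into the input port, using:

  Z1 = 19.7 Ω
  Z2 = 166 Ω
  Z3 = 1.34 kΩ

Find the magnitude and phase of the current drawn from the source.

Step 1 — Angular frequency: ω = 2π·f = 2π·40.3 = 253.2 rad/s.
Step 2 — Component impedances:
  Z1: Z = R = 19.7 Ω
  Z2: Z = R = 166 Ω
  Z3: Z = R = 1340 Ω
Step 3 — With the output port shorted to ground, the output series arm Z2 runs from the junction to ground; the shunt arm Z3 also runs from the junction to ground. They appear in parallel: Z3 || Z2 = 147.7 Ω.
Step 4 — Series with input arm Z1: Z_in = Z1 + (Z3 || Z2) = 167.4 Ω = 167.4∠0.0° Ω.
Step 5 — Source phasor: V = 30.5∠1.3° V = 30.49 + j0.692 V.
Step 6 — Ohm's law: I = V / Z_total = (30.49 + j0.692) / (167.4) = 0.1821 + j0.004134 A.
Step 7 — Convert to polar: |I| = 0.1822 A, ∠I = 1.3°.

I = 0.1822∠1.3° A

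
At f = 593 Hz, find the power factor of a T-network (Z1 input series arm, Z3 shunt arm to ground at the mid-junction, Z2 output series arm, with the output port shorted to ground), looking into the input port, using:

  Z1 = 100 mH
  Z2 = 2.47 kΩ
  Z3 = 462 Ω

Step 1 — Angular frequency: ω = 2π·f = 2π·593 = 3726 rad/s.
Step 2 — Component impedances:
  Z1: Z = jωL = j·3726·0.1 = 0 + j372.6 Ω
  Z2: Z = R = 2470 Ω
  Z3: Z = R = 462 Ω
Step 3 — With the output port shorted to ground, the output series arm Z2 runs from the junction to ground; the shunt arm Z3 also runs from the junction to ground. They appear in parallel: Z3 || Z2 = 389.2 Ω.
Step 4 — Series with input arm Z1: Z_in = Z1 + (Z3 || Z2) = 389.2 + j372.6 Ω = 538.8∠43.8° Ω.
Step 5 — Power factor: PF = cos(φ) = Re(Z)/|Z| = 389.202/538.798 = 0.7224.
Step 6 — Type: Im(Z) = 372.6 ⇒ lagging (phase φ = 43.8°).

PF = 0.7224 (lagging, φ = 43.8°)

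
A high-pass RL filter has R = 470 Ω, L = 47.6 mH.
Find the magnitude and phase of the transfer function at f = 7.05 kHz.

Step 1 — Angular frequency: ω = 2π·7050 = 4.43e+04 rad/s.
Step 2 — Transfer function: H(jω) = jωL/(R + jωL).
Step 3 — Numerator jωL = j·2109; denominator R + jωL = 470 + j2109.
Step 4 — H = 0.9527 + j0.2124.
Step 5 — Magnitude: |H| = 0.976 (-0.2 dB); phase: φ = 12.6°.

|H| = 0.976 (-0.2 dB), φ = 12.6°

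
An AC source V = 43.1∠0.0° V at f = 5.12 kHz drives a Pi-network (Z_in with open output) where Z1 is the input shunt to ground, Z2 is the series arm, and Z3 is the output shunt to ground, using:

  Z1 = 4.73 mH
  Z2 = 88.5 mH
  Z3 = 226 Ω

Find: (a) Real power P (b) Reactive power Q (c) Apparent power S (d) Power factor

Step 1 — Angular frequency: ω = 2π·f = 2π·5120 = 3.217e+04 rad/s.
Step 2 — Component impedances:
  Z1: Z = jωL = j·3.217e+04·0.00473 = 0 + j152.2 Ω
  Z2: Z = jωL = j·3.217e+04·0.0885 = 0 + j2847 Ω
  Z3: Z = R = 226 Ω
Step 3 — With open output, the series arm Z2 and the output shunt Z3 appear in series to ground: Z2 + Z3 = 226 + j2847 Ω.
Step 4 — Parallel with input shunt Z1: Z_in = Z1 || (Z2 + Z3) = 0.5784 + j144.5 Ω = 144.5∠89.8° Ω.
Step 5 — Source phasor: V = 43.1∠0.0° V = 43.1 V.
Step 6 — Current: I = V / Z = 0.001194 - j0.2983 A = 0.2983∠-89.8° A.
Step 7 — Complex power: S = V·I* = 0.05147 + j12.86 VA.
Step 8 — Real power: P = Re(S) = 0.05147 W.
Step 9 — Reactive power: Q = Im(S) = 12.86 VAR.
Step 10 — Apparent power: |S| = 12.86 VA.
Step 11 — Power factor: PF = P/|S| = 0.004003 (lagging).

(a) P = 0.05147 W  (b) Q = 12.86 VAR  (c) S = 12.86 VA  (d) PF = 0.004003 (lagging)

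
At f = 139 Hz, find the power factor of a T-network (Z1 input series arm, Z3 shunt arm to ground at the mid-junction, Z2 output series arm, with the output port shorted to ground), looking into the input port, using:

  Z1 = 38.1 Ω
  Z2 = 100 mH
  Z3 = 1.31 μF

Step 1 — Angular frequency: ω = 2π·f = 2π·139 = 873.4 rad/s.
Step 2 — Component impedances:
  Z1: Z = R = 38.1 Ω
  Z2: Z = jωL = j·873.4·0.1 = 0 + j87.34 Ω
  Z3: Z = 1/(jωC) = -j/(ω·C) = 0 - j874 Ω
Step 3 — With the output port shorted to ground, the output series arm Z2 runs from the junction to ground; the shunt arm Z3 also runs from the junction to ground. They appear in parallel: Z3 || Z2 = 0 + j97.03 Ω.
Step 4 — Series with input arm Z1: Z_in = Z1 + (Z3 || Z2) = 38.1 + j97.03 Ω = 104.2∠68.6° Ω.
Step 5 — Power factor: PF = cos(φ) = Re(Z)/|Z| = 38.1/104.24 = 0.3655.
Step 6 — Type: Im(Z) = 97.03 ⇒ lagging (phase φ = 68.6°).

PF = 0.3655 (lagging, φ = 68.6°)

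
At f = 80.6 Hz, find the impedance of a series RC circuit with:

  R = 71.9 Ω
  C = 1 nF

Step 1 — Angular frequency: ω = 2π·f = 2π·80.6 = 506.4 rad/s.
Step 2 — Component impedances:
  R: Z = R = 71.9 Ω
  C: Z = 1/(jωC) = -j/(ω·C) = 0 - j1.975e+06 Ω
Step 3 — Series combination: Z_total = R + C = 71.9 - j1.975e+06 Ω = 1.975e+06∠-90.0° Ω.

Z = 71.9 - j1.975e+06 Ω = 1.975e+06∠-90.0° Ω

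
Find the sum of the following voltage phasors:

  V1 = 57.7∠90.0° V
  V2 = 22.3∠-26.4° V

Step 1 — Convert each phasor to rectangular form:
  V1 = 57.7·(cos(90.0°) + j·sin(90.0°)) = 0 + j57.7 V
  V2 = 22.3·(cos(-26.4°) + j·sin(-26.4°)) = 19.97 - j9.915 V
Step 2 — Sum components: V_total = 19.97 + j47.78 V.
Step 3 — Convert to polar: |V_total| = 51.79 V, ∠V_total = 67.3°.

V_total = 51.79∠67.3° V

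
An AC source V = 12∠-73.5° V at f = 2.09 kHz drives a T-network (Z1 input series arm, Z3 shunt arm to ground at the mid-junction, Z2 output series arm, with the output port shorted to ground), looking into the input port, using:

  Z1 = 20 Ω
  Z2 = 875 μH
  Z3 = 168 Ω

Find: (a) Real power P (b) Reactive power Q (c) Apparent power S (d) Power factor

Step 1 — Angular frequency: ω = 2π·f = 2π·2090 = 1.313e+04 rad/s.
Step 2 — Component impedances:
  Z1: Z = R = 20 Ω
  Z2: Z = jωL = j·1.313e+04·0.000875 = 0 + j11.49 Ω
  Z3: Z = R = 168 Ω
Step 3 — With the output port shorted to ground, the output series arm Z2 runs from the junction to ground; the shunt arm Z3 also runs from the junction to ground. They appear in parallel: Z3 || Z2 = 0.7822 + j11.44 Ω.
Step 4 — Series with input arm Z1: Z_in = Z1 + (Z3 || Z2) = 20.78 + j11.44 Ω = 23.72∠28.8° Ω.
Step 5 — Source phasor: V = 12∠-73.5° V = 3.408 - j11.51 V.
Step 6 — Current: I = V / Z = -0.108 - j0.4942 A = 0.5059∠-102.3° A.
Step 7 — Complex power: S = V·I* = 5.318 + j2.927 VA.
Step 8 — Real power: P = Re(S) = 5.318 W.
Step 9 — Reactive power: Q = Im(S) = 2.927 VAR.
Step 10 — Apparent power: |S| = 6.07 VA.
Step 11 — Power factor: PF = P/|S| = 0.8761 (lagging).

(a) P = 5.318 W  (b) Q = 2.927 VAR  (c) S = 6.07 VA  (d) PF = 0.8761 (lagging)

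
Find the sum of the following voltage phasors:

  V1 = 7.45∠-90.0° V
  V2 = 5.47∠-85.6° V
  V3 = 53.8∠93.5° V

Step 1 — Convert each phasor to rectangular form:
  V1 = 7.45·(cos(-90.0°) + j·sin(-90.0°)) = 0 - j7.45 V
  V2 = 5.47·(cos(-85.6°) + j·sin(-85.6°)) = 0.4197 - j5.454 V
  V3 = 53.8·(cos(93.5°) + j·sin(93.5°)) = -3.284 + j53.7 V
Step 2 — Sum components: V_total = -2.865 + j40.8 V.
Step 3 — Convert to polar: |V_total| = 40.9 V, ∠V_total = 94.0°.

V_total = 40.9∠94.0° V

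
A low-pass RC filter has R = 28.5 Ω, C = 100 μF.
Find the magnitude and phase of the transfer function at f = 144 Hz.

Step 1 — Angular frequency: ω = 2π·144 = 904.8 rad/s.
Step 2 — Transfer function: H(jω) = 1/(1 + jωRC).
Step 3 — Denominator: 1 + jωRC = 1 + j·904.8·28.5·0.0001 = 1 + j2.579.
Step 4 — H = 0.1307 - j0.3371.
Step 5 — Magnitude: |H| = 0.3616 (-8.8 dB); phase: φ = -68.8°.

|H| = 0.3616 (-8.8 dB), φ = -68.8°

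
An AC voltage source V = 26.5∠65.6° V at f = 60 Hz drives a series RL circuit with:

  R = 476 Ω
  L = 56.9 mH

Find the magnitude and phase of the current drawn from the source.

Step 1 — Angular frequency: ω = 2π·f = 2π·60 = 377 rad/s.
Step 2 — Component impedances:
  R: Z = R = 476 Ω
  L: Z = jωL = j·377·0.0569 = 0 + j21.45 Ω
Step 3 — Series combination: Z_total = R + L = 476 + j21.45 Ω = 476.5∠2.6° Ω.
Step 4 — Source phasor: V = 26.5∠65.6° V = 10.95 + j24.13 V.
Step 5 — Ohm's law: I = V / Z_total = (10.95 + j24.13) / (476 + j21.45) = 0.02523 + j0.04956 A.
Step 6 — Convert to polar: |I| = 0.05562 A, ∠I = 63.0°.

I = 0.05562∠63.0° A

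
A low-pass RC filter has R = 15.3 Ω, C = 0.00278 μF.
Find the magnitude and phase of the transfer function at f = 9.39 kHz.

Step 1 — Angular frequency: ω = 2π·9390 = 5.9e+04 rad/s.
Step 2 — Transfer function: H(jω) = 1/(1 + jωRC).
Step 3 — Denominator: 1 + jωRC = 1 + j·5.9e+04·15.3·2.78e-09 = 1 + j0.002509.
Step 4 — H = 1 - j0.002509.
Step 5 — Magnitude: |H| = 1 (-0.0 dB); phase: φ = -0.1°.

|H| = 1 (-0.0 dB), φ = -0.1°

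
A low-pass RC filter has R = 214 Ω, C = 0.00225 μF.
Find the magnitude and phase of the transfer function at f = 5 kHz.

Step 1 — Angular frequency: ω = 2π·5000 = 3.142e+04 rad/s.
Step 2 — Transfer function: H(jω) = 1/(1 + jωRC).
Step 3 — Denominator: 1 + jωRC = 1 + j·3.142e+04·214·2.25e-09 = 1 + j0.01513.
Step 4 — H = 0.9998 - j0.01512.
Step 5 — Magnitude: |H| = 0.9999 (-0.0 dB); phase: φ = -0.9°.

|H| = 0.9999 (-0.0 dB), φ = -0.9°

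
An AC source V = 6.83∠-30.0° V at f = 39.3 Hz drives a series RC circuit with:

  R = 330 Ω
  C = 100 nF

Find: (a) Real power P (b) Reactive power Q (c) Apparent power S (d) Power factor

Step 1 — Angular frequency: ω = 2π·f = 2π·39.3 = 246.9 rad/s.
Step 2 — Component impedances:
  R: Z = R = 330 Ω
  C: Z = 1/(jωC) = -j/(ω·C) = 0 - j4.05e+04 Ω
Step 3 — Series combination: Z_total = R + C = 330 - j4.05e+04 Ω = 4.05e+04∠-89.5° Ω.
Step 4 — Source phasor: V = 6.83∠-30.0° V = 5.915 - j3.415 V.
Step 5 — Current: I = V / Z = 8.551e-05 + j0.0001454 A = 0.0001686∠59.5° A.
Step 6 — Complex power: S = V·I* = 9.386e-06 - j0.001152 VA.
Step 7 — Real power: P = Re(S) = 9.386e-06 W.
Step 8 — Reactive power: Q = Im(S) = -0.001152 VAR.
Step 9 — Apparent power: |S| = 0.001152 VA.
Step 10 — Power factor: PF = P/|S| = 0.008148 (leading).

(a) P = 9.386e-06 W  (b) Q = -0.001152 VAR  (c) S = 0.001152 VA  (d) PF = 0.008148 (leading)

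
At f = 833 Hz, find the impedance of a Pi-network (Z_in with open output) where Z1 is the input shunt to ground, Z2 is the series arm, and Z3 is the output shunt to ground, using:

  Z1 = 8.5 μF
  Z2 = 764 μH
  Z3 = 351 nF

Step 1 — Angular frequency: ω = 2π·f = 2π·833 = 5234 rad/s.
Step 2 — Component impedances:
  Z1: Z = 1/(jωC) = -j/(ω·C) = 0 - j22.48 Ω
  Z2: Z = jωL = j·5234·0.000764 = 0 + j3.999 Ω
  Z3: Z = 1/(jωC) = -j/(ω·C) = 0 - j544.3 Ω
Step 3 — With open output, the series arm Z2 and the output shunt Z3 appear in series to ground: Z2 + Z3 = 0 - j540.3 Ω.
Step 4 — Parallel with input shunt Z1: Z_in = Z1 || (Z2 + Z3) = 0 - j21.58 Ω = 21.58∠-90.0° Ω.

Z = 0 - j21.58 Ω = 21.58∠-90.0° Ω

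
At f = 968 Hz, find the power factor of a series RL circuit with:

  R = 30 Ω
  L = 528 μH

Step 1 — Angular frequency: ω = 2π·f = 2π·968 = 6082 rad/s.
Step 2 — Component impedances:
  R: Z = R = 30 Ω
  L: Z = jωL = j·6082·0.000528 = 0 + j3.211 Ω
Step 3 — Series combination: Z_total = R + L = 30 + j3.211 Ω = 30.17∠6.1° Ω.
Step 4 — Power factor: PF = cos(φ) = Re(Z)/|Z| = 30/30.171 = 0.9943.
Step 5 — Type: Im(Z) = 3.211 ⇒ lagging (phase φ = 6.1°).

PF = 0.9943 (lagging, φ = 6.1°)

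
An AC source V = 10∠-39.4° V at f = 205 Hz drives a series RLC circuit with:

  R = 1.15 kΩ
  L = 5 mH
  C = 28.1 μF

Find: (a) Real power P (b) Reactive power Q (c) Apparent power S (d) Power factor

Step 1 — Angular frequency: ω = 2π·f = 2π·205 = 1288 rad/s.
Step 2 — Component impedances:
  R: Z = R = 1150 Ω
  L: Z = jωL = j·1288·0.005 = 0 + j6.44 Ω
  C: Z = 1/(jωC) = -j/(ω·C) = 0 - j27.63 Ω
Step 3 — Series combination: Z_total = R + L + C = 1150 - j21.19 Ω = 1150∠-1.1° Ω.
Step 4 — Source phasor: V = 10∠-39.4° V = 7.727 - j6.347 V.
Step 5 — Current: I = V / Z = 0.006819 - j0.005394 A = 0.008694∠-38.3° A.
Step 6 — Complex power: S = V·I* = 0.08693 - j0.001602 VA.
Step 7 — Real power: P = Re(S) = 0.08693 W.
Step 8 — Reactive power: Q = Im(S) = -0.001602 VAR.
Step 9 — Apparent power: |S| = 0.08694 VA.
Step 10 — Power factor: PF = P/|S| = 0.9998 (leading).

(a) P = 0.08693 W  (b) Q = -0.001602 VAR  (c) S = 0.08694 VA  (d) PF = 0.9998 (leading)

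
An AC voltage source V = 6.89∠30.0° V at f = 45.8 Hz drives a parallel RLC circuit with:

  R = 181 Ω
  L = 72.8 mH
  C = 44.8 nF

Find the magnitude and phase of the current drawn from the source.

Step 1 — Angular frequency: ω = 2π·f = 2π·45.8 = 287.8 rad/s.
Step 2 — Component impedances:
  R: Z = R = 181 Ω
  L: Z = jωL = j·287.8·0.0728 = 0 + j20.95 Ω
  C: Z = 1/(jωC) = -j/(ω·C) = 0 - j7.757e+04 Ω
Step 3 — Parallel combination: 1/Z_total = 1/R + 1/L + 1/C; Z_total = 2.394 + j20.68 Ω = 20.82∠83.4° Ω.
Step 4 — Source phasor: V = 6.89∠30.0° V = 5.967 + j3.445 V.
Step 5 — Ohm's law: I = V / Z_total = (5.967 + j3.445) / (2.394 + j20.68) = 0.1974 - j0.2657 A.
Step 6 — Convert to polar: |I| = 0.331 A, ∠I = -53.4°.

I = 0.331∠-53.4° A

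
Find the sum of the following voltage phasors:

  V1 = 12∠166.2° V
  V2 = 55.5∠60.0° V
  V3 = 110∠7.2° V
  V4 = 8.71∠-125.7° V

Step 1 — Convert each phasor to rectangular form:
  V1 = 12·(cos(166.2°) + j·sin(166.2°)) = -11.65 + j2.862 V
  V2 = 55.5·(cos(60.0°) + j·sin(60.0°)) = 27.75 + j48.06 V
  V3 = 110·(cos(7.2°) + j·sin(7.2°)) = 109.1 + j13.79 V
  V4 = 8.71·(cos(-125.7°) + j·sin(-125.7°)) = -5.083 - j7.073 V
Step 2 — Sum components: V_total = 120.1 + j57.64 V.
Step 3 — Convert to polar: |V_total| = 133.3 V, ∠V_total = 25.6°.

V_total = 133.3∠25.6° V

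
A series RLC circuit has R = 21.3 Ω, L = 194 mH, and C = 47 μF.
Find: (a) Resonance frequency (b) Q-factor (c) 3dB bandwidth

Step 1 — Resonance condition Im(Z)=0 gives ω₀ = 1/√(LC).
Step 2 — ω₀ = 1/√(0.194·4.7e-05) = 331.2 rad/s.
Step 3 — f₀ = ω₀/(2π) = 52.71 Hz.
Step 4 — Series Q: Q = ω₀L/R = 331.2·0.194/21.3 = 3.016.
Step 5 — 3dB bandwidth: Δω = ω₀/Q = 109.8 rad/s; BW = Δω/(2π) = 17.47 Hz.

(a) f₀ = 52.71 Hz  (b) Q = 3.016  (c) BW = 17.47 Hz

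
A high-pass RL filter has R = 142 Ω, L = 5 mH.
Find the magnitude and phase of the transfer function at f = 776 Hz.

Step 1 — Angular frequency: ω = 2π·776 = 4876 rad/s.
Step 2 — Transfer function: H(jω) = jωL/(R + jωL).
Step 3 — Numerator jωL = j·24.38; denominator R + jωL = 142 + j24.38.
Step 4 — H = 0.02863 + j0.1668.
Step 5 — Magnitude: |H| = 0.1692 (-15.4 dB); phase: φ = 80.3°.

|H| = 0.1692 (-15.4 dB), φ = 80.3°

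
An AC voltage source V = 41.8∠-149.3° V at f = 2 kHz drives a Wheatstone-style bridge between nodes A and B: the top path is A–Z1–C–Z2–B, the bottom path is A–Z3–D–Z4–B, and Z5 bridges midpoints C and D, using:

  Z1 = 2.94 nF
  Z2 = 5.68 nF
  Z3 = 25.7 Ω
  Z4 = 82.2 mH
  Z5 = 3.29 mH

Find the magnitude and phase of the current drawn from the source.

Step 1 — Angular frequency: ω = 2π·f = 2π·2000 = 1.257e+04 rad/s.
Step 2 — Component impedances:
  Z1: Z = 1/(jωC) = -j/(ω·C) = 0 - j2.707e+04 Ω
  Z2: Z = 1/(jωC) = -j/(ω·C) = 0 - j1.401e+04 Ω
  Z3: Z = R = 25.7 Ω
  Z4: Z = jωL = j·1.257e+04·0.0822 = 0 + j1033 Ω
  Z5: Z = jωL = j·1.257e+04·0.00329 = 0 + j41.34 Ω
Step 3 — Bridge requires nodal analysis (the Z5 bridge couples midpoints C and D, so the two paths cannot be reduced to a simple series/parallel combination). Setting node B to ground and injecting 1 A at node A, the 3-node admittance system at A, C, D solves to V_A = Z_AB = 25.69 + j1115 Ω = 1116∠88.7° Ω.
Step 4 — Source phasor: V = 41.8∠-149.3° V = -35.94 - j21.34 V.
Step 5 — Ohm's law: I = V / Z_total = (-35.94 - j21.34) / (25.69 + j1115) = -0.01986 + j0.03177 A.
Step 6 — Convert to polar: |I| = 0.03746 A, ∠I = 122.0°.

I = 0.03746∠122.0° A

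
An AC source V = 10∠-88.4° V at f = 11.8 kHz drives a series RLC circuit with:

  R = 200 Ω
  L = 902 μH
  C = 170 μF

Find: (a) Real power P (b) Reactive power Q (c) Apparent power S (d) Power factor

Step 1 — Angular frequency: ω = 2π·f = 2π·1.18e+04 = 7.414e+04 rad/s.
Step 2 — Component impedances:
  R: Z = R = 200 Ω
  L: Z = jωL = j·7.414e+04·0.000902 = 0 + j66.88 Ω
  C: Z = 1/(jωC) = -j/(ω·C) = 0 - j0.07934 Ω
Step 3 — Series combination: Z_total = R + L + C = 200 + j66.8 Ω = 210.9∠18.5° Ω.
Step 4 — Source phasor: V = 10∠-88.4° V = 0.2792 - j9.996 V.
Step 5 — Current: I = V / Z = -0.01376 - j0.04538 A = 0.04742∠-106.9° A.
Step 6 — Complex power: S = V·I* = 0.4498 + j0.1502 VA.
Step 7 — Real power: P = Re(S) = 0.4498 W.
Step 8 — Reactive power: Q = Im(S) = 0.1502 VAR.
Step 9 — Apparent power: |S| = 0.4742 VA.
Step 10 — Power factor: PF = P/|S| = 0.9485 (lagging).

(a) P = 0.4498 W  (b) Q = 0.1502 VAR  (c) S = 0.4742 VA  (d) PF = 0.9485 (lagging)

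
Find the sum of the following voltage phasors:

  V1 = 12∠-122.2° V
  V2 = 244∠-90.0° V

Step 1 — Convert each phasor to rectangular form:
  V1 = 12·(cos(-122.2°) + j·sin(-122.2°)) = -6.395 - j10.15 V
  V2 = 244·(cos(-90.0°) + j·sin(-90.0°)) = 0 - j244 V
Step 2 — Sum components: V_total = -6.395 - j254.2 V.
Step 3 — Convert to polar: |V_total| = 254.2 V, ∠V_total = -91.4°.

V_total = 254.2∠-91.4° V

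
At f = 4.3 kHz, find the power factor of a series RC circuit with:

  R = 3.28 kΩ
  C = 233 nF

Step 1 — Angular frequency: ω = 2π·f = 2π·4300 = 2.702e+04 rad/s.
Step 2 — Component impedances:
  R: Z = R = 3280 Ω
  C: Z = 1/(jωC) = -j/(ω·C) = 0 - j158.9 Ω
Step 3 — Series combination: Z_total = R + C = 3280 - j158.9 Ω = 3284∠-2.8° Ω.
Step 4 — Power factor: PF = cos(φ) = Re(Z)/|Z| = 3280/3284 = 0.9988.
Step 5 — Type: Im(Z) = -158.9 ⇒ leading (phase φ = -2.8°).

PF = 0.9988 (leading, φ = -2.8°)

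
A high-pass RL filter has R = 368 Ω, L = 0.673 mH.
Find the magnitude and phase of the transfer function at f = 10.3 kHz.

Step 1 — Angular frequency: ω = 2π·1.03e+04 = 6.472e+04 rad/s.
Step 2 — Transfer function: H(jω) = jωL/(R + jωL).
Step 3 — Numerator jωL = j·43.55; denominator R + jωL = 368 + j43.55.
Step 4 — H = 0.01381 + j0.1167.
Step 5 — Magnitude: |H| = 0.1175 (-18.6 dB); phase: φ = 83.3°.

|H| = 0.1175 (-18.6 dB), φ = 83.3°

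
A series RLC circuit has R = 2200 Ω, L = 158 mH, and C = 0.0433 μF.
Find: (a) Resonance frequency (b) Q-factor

Step 1 — Resonance condition Im(Z)=0 gives ω₀ = 1/√(LC).
Step 2 — ω₀ = 1/√(0.158·4.33e-08) = 1.209e+04 rad/s.
Step 3 — f₀ = ω₀/(2π) = 1924 Hz.
Step 4 — Series Q: Q = ω₀L/R = 1.209e+04·0.158/2200 = 0.8683.

(a) f₀ = 1924 Hz  (b) Q = 0.8683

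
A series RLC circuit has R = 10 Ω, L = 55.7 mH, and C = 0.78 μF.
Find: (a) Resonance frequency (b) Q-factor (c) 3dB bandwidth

Step 1 — Resonance condition Im(Z)=0 gives ω₀ = 1/√(LC).
Step 2 — ω₀ = 1/√(0.0557·7.8e-07) = 4798 rad/s.
Step 3 — f₀ = ω₀/(2π) = 763.6 Hz.
Step 4 — Series Q: Q = ω₀L/R = 4798·0.0557/10 = 26.72.
Step 5 — 3dB bandwidth: Δω = ω₀/Q = 179.5 rad/s; BW = Δω/(2π) = 28.57 Hz.

(a) f₀ = 763.6 Hz  (b) Q = 26.72  (c) BW = 28.57 Hz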